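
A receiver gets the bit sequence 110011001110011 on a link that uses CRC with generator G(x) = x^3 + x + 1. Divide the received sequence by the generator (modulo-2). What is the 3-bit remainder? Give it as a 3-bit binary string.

100

Modulo-2 division of 110011001110011 by 1011:
  pos 0: 1100 XOR 1011 = 0111
  pos 1: 1111 XOR 1011 = 0100
  pos 2: 1001 XOR 1011 = 0010
  pos 4: 1000 XOR 1011 = 0011
  pos 6: 1111 XOR 1011 = 0100
  pos 7: 1001 XOR 1011 = 0010
  pos 9: 1000 XOR 1011 = 0011
  pos 11: 1111 XOR 1011 = 0100
Remainder = 100 (nonzero — an error is detected).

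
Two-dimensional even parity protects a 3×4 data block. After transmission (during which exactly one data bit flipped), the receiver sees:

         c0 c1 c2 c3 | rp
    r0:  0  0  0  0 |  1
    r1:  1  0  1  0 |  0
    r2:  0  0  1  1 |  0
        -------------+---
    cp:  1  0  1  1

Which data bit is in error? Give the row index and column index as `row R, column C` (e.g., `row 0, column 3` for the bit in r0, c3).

row 0, column 2

Recompute each row's even parity and compare to rp:
  r0: data parity 0, sent rp 1 → mismatch
  r1: data parity 0, sent rp 0 → ok
  r2: data parity 0, sent rp 0 → ok
Recompute each column's even parity and compare to cp:
  c0: data parity 1, sent cp 1 → ok
  c1: data parity 0, sent cp 0 → ok
  c2: data parity 0, sent cp 1 → mismatch
  c3: data parity 1, sent cp 1 → ok
Exactly one row (r0) and one column (c2) fail → the flipped bit is at their intersection.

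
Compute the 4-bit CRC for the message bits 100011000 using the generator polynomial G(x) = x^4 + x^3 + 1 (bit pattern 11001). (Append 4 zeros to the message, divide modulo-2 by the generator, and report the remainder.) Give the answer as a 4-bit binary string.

Append 4 zeros: 1000110000000. Divide by 11001 (XOR where the leading bit is 1):
  pos 0: 10001 XOR 11001 = 01000
  pos 1: 10001 XOR 11001 = 01000
  pos 2: 10000 XOR 11001 = 01001
  pos 3: 10010 XOR 11001 = 01011
  pos 4: 10110 XOR 11001 = 01111
  pos 5: 11110 XOR 11001 = 00111
  pos 7: 11100 XOR 11001 = 00101
Remainder (last 4 bits) = 1010. This is the CRC / FCS.

1010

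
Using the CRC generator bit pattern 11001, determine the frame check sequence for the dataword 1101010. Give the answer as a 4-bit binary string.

Append 4 zeros: 11010100000. Divide by 11001 (XOR where the leading bit is 1):
  pos 0: 11010 XOR 11001 = 00011
  pos 3: 11100 XOR 11001 = 00101
  pos 5: 10100 XOR 11001 = 01101
  pos 6: 11010 XOR 11001 = 00011
Remainder (last 4 bits) = 0011. This is the CRC / FCS.

0011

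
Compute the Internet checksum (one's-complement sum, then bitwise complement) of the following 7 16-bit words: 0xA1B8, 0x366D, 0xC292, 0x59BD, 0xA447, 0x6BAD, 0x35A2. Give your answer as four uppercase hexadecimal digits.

One's-complement addition (fold any carry out of bit 15 back into bit 0):
  0xA1B8 + 0x366D = 0x0D825
  0xD825 + 0xC292 = 0x19AB7 → wrap carry → 0x9AB8
  0x9AB8 + 0x59BD = 0x0F475
  0xF475 + 0xA447 = 0x198BC → wrap carry → 0x98BD
  0x98BD + 0x6BAD = 0x1046A → wrap carry → 0x046B
  0x046B + 0x35A2 = 0x03A0D
One's-complement sum = 0x3A0D.
Checksum = ~0x3A0D & 0xFFFF = 0xC5F2.

C5F2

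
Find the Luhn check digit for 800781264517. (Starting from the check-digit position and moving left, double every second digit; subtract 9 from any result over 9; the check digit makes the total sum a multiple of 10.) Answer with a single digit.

1

Partial digits right→left: 7 1 5 4 6 2 1 8 7 0 0 8
Double every second digit counting from the check-digit position (so the 1st, 3rd, 5th, ... of the partial from the right).
  doubled (with −9 where >9): 5 1 3 2 5 0 → sum 16
  kept as-is: 1 4 2 8 0 8 → sum 23
Total = 16 + 23 = 39.
Check digit = (10 − (39 mod 10)) mod 10 = 1.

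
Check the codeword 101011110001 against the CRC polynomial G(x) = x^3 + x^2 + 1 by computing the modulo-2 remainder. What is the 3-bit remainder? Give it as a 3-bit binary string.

Modulo-2 division of 101011110001 by 1101:
  pos 0: 1010 XOR 1101 = 0111
  pos 1: 1111 XOR 1101 = 0010
  pos 3: 1011 XOR 1101 = 0110
  pos 4: 1101 XOR 1101 = 0000
Remainder = 001 (nonzero — an error is detected).

001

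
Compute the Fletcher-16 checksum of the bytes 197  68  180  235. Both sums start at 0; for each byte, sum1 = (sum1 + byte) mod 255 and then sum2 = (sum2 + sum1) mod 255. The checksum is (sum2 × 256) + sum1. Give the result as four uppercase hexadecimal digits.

Running sums (mod 255):
  after byte 0 (197): sum1=197, sum2=197
  after byte 1 (68): sum1=10, sum2=207
  after byte 2 (180): sum1=190, sum2=142
  after byte 3 (235): sum1=170, sum2=57
Checksum = sum2·256 + sum1 = 57·256 + 170 = 14762 = 0x39AA.

39AA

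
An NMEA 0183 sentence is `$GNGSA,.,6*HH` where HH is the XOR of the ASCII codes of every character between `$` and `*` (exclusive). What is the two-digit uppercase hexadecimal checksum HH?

XOR the ASCII codes of the payload characters:
  'G' = 0x47 → acc = 0x47
  'N' = 0x4E → acc = 0x09
  'G' = 0x47 → acc = 0x4E
  'S' = 0x53 → acc = 0x1D
  'A' = 0x41 → acc = 0x5C
  ',' = 0x2C → acc = 0x70
  '.' = 0x2E → acc = 0x5E
  ',' = 0x2C → acc = 0x72
  '6' = 0x36 → acc = 0x44
Checksum = 0x44.

44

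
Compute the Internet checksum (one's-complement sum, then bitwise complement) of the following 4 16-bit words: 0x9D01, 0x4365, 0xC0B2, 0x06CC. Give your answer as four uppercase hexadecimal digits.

One's-complement addition (fold any carry out of bit 15 back into bit 0):
  0x9D01 + 0x4365 = 0x0E066
  0xE066 + 0xC0B2 = 0x1A118 → wrap carry → 0xA119
  0xA119 + 0x06CC = 0x0A7E5
One's-complement sum = 0xA7E5.
Checksum = ~0xA7E5 & 0xFFFF = 0x581A.

581A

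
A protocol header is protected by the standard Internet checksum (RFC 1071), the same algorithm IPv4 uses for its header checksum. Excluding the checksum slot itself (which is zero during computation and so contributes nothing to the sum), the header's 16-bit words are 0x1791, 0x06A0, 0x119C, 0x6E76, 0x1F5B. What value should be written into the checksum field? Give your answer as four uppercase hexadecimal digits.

One's-complement addition (fold any carry out of bit 15 back into bit 0):
  0x1791 + 0x06A0 = 0x01E31
  0x1E31 + 0x119C = 0x02FCD
  0x2FCD + 0x6E76 = 0x09E43
  0x9E43 + 0x1F5B = 0x0BD9E
One's-complement sum = 0xBD9E.
Checksum = ~0xBD9E & 0xFFFF = 0x4261.

4261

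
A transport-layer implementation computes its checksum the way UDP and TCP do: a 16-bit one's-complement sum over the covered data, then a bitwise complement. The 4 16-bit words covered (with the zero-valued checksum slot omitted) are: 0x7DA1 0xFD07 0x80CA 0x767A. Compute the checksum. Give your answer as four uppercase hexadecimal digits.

One's-complement addition (fold any carry out of bit 15 back into bit 0):
  0x7DA1 + 0xFD07 = 0x17AA8 → wrap carry → 0x7AA9
  0x7AA9 + 0x80CA = 0x0FB73
  0xFB73 + 0x767A = 0x171ED → wrap carry → 0x71EE
One's-complement sum = 0x71EE.
Checksum = ~0x71EE & 0xFFFF = 0x8E11.

8E11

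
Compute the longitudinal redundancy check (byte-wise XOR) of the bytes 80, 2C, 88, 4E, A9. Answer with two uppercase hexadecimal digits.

XOR the bytes together:
  start with 0x80
  0x80 ⊕ 0x2C = 0xAC
  0xAC ⊕ 0x88 = 0x24
  0x24 ⊕ 0x4E = 0x6A
  0x6A ⊕ 0xA9 = 0xC3

C3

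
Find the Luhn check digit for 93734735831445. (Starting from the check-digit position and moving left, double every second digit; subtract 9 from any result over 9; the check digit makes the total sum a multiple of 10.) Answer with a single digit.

1

Partial digits right→left: 5 4 4 1 3 8 5 3 7 4 3 7 3 9
Double every second digit counting from the check-digit position (so the 1st, 3rd, 5th, ... of the partial from the right).
  doubled (with −9 where >9): 1 8 6 1 5 6 6 → sum 33
  kept as-is: 4 1 8 3 4 7 9 → sum 36
Total = 33 + 36 = 69.
Check digit = (10 − (69 mod 10)) mod 10 = 1.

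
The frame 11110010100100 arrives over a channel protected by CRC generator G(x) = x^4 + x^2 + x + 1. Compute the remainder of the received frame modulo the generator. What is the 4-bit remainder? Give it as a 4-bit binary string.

0001

Modulo-2 division of 11110010100100 by 10111:
  pos 0: 11110 XOR 10111 = 01001
  pos 1: 10010 XOR 10111 = 00101
  pos 3: 10110 XOR 10111 = 00001
  pos 7: 11001 XOR 10111 = 01110
  pos 8: 11100 XOR 10111 = 01011
  pos 9: 10110 XOR 10111 = 00001
Remainder = 0001 (nonzero — an error is detected).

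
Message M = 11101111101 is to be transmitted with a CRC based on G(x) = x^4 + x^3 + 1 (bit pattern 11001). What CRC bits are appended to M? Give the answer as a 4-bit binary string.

1001

Append 4 zeros: 111011111010000. Divide by 11001 (XOR where the leading bit is 1):
  pos 0: 11101 XOR 11001 = 00100
  pos 2: 10011 XOR 11001 = 01010
  pos 3: 10101 XOR 11001 = 01100
  pos 4: 11001 XOR 11001 = 00000
  pos 10: 10000 XOR 11001 = 01001
Remainder (last 4 bits) = 1001. This is the CRC / FCS.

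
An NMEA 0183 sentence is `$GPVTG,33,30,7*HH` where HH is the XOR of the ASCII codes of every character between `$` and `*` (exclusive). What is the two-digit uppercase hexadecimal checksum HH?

4A

XOR the ASCII codes of the payload characters:
  'G' = 0x47 → acc = 0x47
  'P' = 0x50 → acc = 0x17
  'V' = 0x56 → acc = 0x41
  'T' = 0x54 → acc = 0x15
  'G' = 0x47 → acc = 0x52
  ',' = 0x2C → acc = 0x7E
  '3' = 0x33 → acc = 0x4D
  '3' = 0x33 → acc = 0x7E
  ',' = 0x2C → acc = 0x52
  '3' = 0x33 → acc = 0x61
  '0' = 0x30 → acc = 0x51
  ',' = 0x2C → acc = 0x7D
  '7' = 0x37 → acc = 0x4A
Checksum = 0x4A.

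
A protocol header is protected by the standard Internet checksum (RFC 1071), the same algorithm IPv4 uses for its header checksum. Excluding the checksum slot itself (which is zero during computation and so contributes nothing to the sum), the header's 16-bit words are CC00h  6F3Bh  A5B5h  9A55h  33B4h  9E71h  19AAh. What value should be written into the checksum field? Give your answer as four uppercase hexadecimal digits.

One's-complement addition (fold any carry out of bit 15 back into bit 0):
  0xCC00 + 0x6F3B = 0x13B3B → wrap carry → 0x3B3C
  0x3B3C + 0xA5B5 = 0x0E0F1
  0xE0F1 + 0x9A55 = 0x17B46 → wrap carry → 0x7B47
  0x7B47 + 0x33B4 = 0x0AEFB
  0xAEFB + 0x9E71 = 0x14D6C → wrap carry → 0x4D6D
  0x4D6D + 0x19AA = 0x06717
One's-complement sum = 0x6717.
Checksum = ~0x6717 & 0xFFFF = 0x98E8.

98E8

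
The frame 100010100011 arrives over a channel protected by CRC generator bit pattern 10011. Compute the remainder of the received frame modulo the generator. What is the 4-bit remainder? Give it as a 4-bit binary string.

0000

Modulo-2 division of 100010100011 by 10011:
  pos 0: 10001 XOR 10011 = 00010
  pos 3: 10010 XOR 10011 = 00001
  pos 7: 10011 XOR 10011 = 00000
Remainder = 0000 (zero — the frame passes the CRC check).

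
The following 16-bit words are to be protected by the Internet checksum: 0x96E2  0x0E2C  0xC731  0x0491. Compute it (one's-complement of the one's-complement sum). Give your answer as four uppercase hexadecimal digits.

One's-complement addition (fold any carry out of bit 15 back into bit 0):
  0x96E2 + 0x0E2C = 0x0A50E
  0xA50E + 0xC731 = 0x16C3F → wrap carry → 0x6C40
  0x6C40 + 0x0491 = 0x070D1
One's-complement sum = 0x70D1.
Checksum = ~0x70D1 & 0xFFFF = 0x8F2E.

8F2E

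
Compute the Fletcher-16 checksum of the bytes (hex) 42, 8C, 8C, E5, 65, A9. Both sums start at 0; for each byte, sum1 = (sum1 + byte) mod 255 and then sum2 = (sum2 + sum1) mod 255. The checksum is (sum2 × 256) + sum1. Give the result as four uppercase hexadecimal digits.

A450

Running sums (mod 255):
  after byte 0 (42): sum1=66, sum2=66
  after byte 1 (8C): sum1=206, sum2=17
  after byte 2 (8C): sum1=91, sum2=108
  after byte 3 (E5): sum1=65, sum2=173
  after byte 4 (65): sum1=166, sum2=84
  after byte 5 (A9): sum1=80, sum2=164
Checksum = sum2·256 + sum1 = 164·256 + 80 = 42064 = 0xA450.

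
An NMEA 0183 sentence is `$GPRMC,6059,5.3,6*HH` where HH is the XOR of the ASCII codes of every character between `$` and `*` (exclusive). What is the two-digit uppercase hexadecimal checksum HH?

XOR the ASCII codes of the payload characters:
  'G' = 0x47 → acc = 0x47
  'P' = 0x50 → acc = 0x17
  'R' = 0x52 → acc = 0x45
  'M' = 0x4D → acc = 0x08
  'C' = 0x43 → acc = 0x4B
  ',' = 0x2C → acc = 0x67
  '6' = 0x36 → acc = 0x51
  '0' = 0x30 → acc = 0x61
  '5' = 0x35 → acc = 0x54
  '9' = 0x39 → acc = 0x6D
  ',' = 0x2C → acc = 0x41
  '5' = 0x35 → acc = 0x74
  '.' = 0x2E → acc = 0x5A
  '3' = 0x33 → acc = 0x69
  ',' = 0x2C → acc = 0x45
  '6' = 0x36 → acc = 0x73
Checksum = 0x73.

73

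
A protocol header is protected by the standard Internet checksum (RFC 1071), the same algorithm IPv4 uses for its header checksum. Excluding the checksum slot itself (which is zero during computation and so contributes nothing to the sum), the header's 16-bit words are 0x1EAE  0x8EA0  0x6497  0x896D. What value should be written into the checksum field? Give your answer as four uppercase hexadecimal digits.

64AC

One's-complement addition (fold any carry out of bit 15 back into bit 0):
  0x1EAE + 0x8EA0 = 0x0AD4E
  0xAD4E + 0x6497 = 0x111E5 → wrap carry → 0x11E6
  0x11E6 + 0x896D = 0x09B53
One's-complement sum = 0x9B53.
Checksum = ~0x9B53 & 0xFFFF = 0x64AC.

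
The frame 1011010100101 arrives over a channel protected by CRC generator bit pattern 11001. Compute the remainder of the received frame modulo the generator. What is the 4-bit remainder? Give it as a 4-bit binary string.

Modulo-2 division of 1011010100101 by 11001:
  pos 0: 10110 XOR 11001 = 01111
  pos 1: 11111 XOR 11001 = 00110
  pos 3: 11001 XOR 11001 = 00000
Remainder = 0101 (nonzero — an error is detected).

0101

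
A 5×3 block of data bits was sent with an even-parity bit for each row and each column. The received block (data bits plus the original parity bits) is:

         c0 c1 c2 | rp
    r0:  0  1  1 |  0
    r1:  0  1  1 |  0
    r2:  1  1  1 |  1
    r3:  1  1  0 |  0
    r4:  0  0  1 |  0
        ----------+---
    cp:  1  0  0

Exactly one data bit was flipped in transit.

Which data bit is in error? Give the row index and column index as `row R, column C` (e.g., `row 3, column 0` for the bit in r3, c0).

Recompute each row's even parity and compare to rp:
  r0: data parity 0, sent rp 0 → ok
  r1: data parity 0, sent rp 0 → ok
  r2: data parity 1, sent rp 1 → ok
  r3: data parity 0, sent rp 0 → ok
  r4: data parity 1, sent rp 0 → mismatch
Recompute each column's even parity and compare to cp:
  c0: data parity 0, sent cp 1 → mismatch
  c1: data parity 0, sent cp 0 → ok
  c2: data parity 0, sent cp 0 → ok
Exactly one row (r4) and one column (c0) fail → the flipped bit is at their intersection.

row 4, column 0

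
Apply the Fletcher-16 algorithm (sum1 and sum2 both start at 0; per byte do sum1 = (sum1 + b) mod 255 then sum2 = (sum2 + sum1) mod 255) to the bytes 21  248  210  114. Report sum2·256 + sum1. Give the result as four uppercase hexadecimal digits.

Running sums (mod 255):
  after byte 0 (21): sum1=21, sum2=21
  after byte 1 (248): sum1=14, sum2=35
  after byte 2 (210): sum1=224, sum2=4
  after byte 3 (114): sum1=83, sum2=87
Checksum = sum2·256 + sum1 = 87·256 + 83 = 22355 = 0x5753.

5753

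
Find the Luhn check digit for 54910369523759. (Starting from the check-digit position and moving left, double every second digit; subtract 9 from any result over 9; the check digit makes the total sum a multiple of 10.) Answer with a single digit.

4

Partial digits right→left: 9 5 7 3 2 5 9 6 3 0 1 9 4 5
Double every second digit counting from the check-digit position (so the 1st, 3rd, 5th, ... of the partial from the right).
  doubled (with −9 where >9): 9 5 4 9 6 2 8 → sum 43
  kept as-is: 5 3 5 6 0 9 5 → sum 33
Total = 43 + 33 = 76.
Check digit = (10 − (76 mod 10)) mod 10 = 4.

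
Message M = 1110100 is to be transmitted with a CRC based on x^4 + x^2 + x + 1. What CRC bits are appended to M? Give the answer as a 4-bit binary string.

0101

Append 4 zeros: 11101000000. Divide by 10111 (XOR where the leading bit is 1):
  pos 0: 11101 XOR 10111 = 01010
  pos 1: 10100 XOR 10111 = 00011
  pos 4: 11000 XOR 10111 = 01111
  pos 5: 11110 XOR 10111 = 01001
  pos 6: 10010 XOR 10111 = 00101
Remainder (last 4 bits) = 0101. This is the CRC / FCS.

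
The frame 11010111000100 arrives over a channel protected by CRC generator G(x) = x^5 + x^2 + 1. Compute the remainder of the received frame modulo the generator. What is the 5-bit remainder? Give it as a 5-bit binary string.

Modulo-2 division of 11010111000100 by 100101:
  pos 0: 110101 XOR 100101 = 010000
  pos 1: 100001 XOR 100101 = 000100
  pos 4: 100100 XOR 100101 = 000001
Remainder = 10100 (nonzero — an error is detected).

10100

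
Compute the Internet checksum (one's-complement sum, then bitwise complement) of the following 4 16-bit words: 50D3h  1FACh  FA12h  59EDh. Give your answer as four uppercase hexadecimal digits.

One's-complement addition (fold any carry out of bit 15 back into bit 0):
  0x50D3 + 0x1FAC = 0x0707F
  0x707F + 0xFA12 = 0x16A91 → wrap carry → 0x6A92
  0x6A92 + 0x59ED = 0x0C47F
One's-complement sum = 0xC47F.
Checksum = ~0xC47F & 0xFFFF = 0x3B80.

3B80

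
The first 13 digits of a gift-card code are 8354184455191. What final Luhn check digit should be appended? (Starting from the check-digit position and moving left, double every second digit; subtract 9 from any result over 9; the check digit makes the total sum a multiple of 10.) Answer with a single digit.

Partial digits right→left: 1 9 1 5 5 4 4 8 1 4 5 3 8
Double every second digit counting from the check-digit position (so the 1st, 3rd, 5th, ... of the partial from the right).
  doubled (with −9 where >9): 2 2 1 8 2 1 7 → sum 23
  kept as-is: 9 5 4 8 4 3 → sum 33
Total = 23 + 33 = 56.
Check digit = (10 − (56 mod 10)) mod 10 = 4.

4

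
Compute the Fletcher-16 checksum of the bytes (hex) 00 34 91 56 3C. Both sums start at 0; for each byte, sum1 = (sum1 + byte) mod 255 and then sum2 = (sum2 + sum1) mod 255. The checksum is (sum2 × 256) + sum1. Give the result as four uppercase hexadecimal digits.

6E58

Running sums (mod 255):
  after byte 0 (00): sum1=0, sum2=0
  after byte 1 (34): sum1=52, sum2=52
  after byte 2 (91): sum1=197, sum2=249
  after byte 3 (56): sum1=28, sum2=22
  after byte 4 (3C): sum1=88, sum2=110
Checksum = sum2·256 + sum1 = 110·256 + 88 = 28248 = 0x6E58.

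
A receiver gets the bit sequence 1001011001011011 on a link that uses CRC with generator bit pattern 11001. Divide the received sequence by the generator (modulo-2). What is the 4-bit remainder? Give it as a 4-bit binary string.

0000

Modulo-2 division of 1001011001011011 by 11001:
  pos 0: 10010 XOR 11001 = 01011
  pos 1: 10111 XOR 11001 = 01110
  pos 2: 11101 XOR 11001 = 00100
  pos 4: 10000 XOR 11001 = 01001
  pos 5: 10011 XOR 11001 = 01010
  pos 6: 10100 XOR 11001 = 01101
  pos 7: 11011 XOR 11001 = 00010
  pos 10: 10101 XOR 11001 = 01100
  pos 11: 11001 XOR 11001 = 00000
Remainder = 0000 (zero — the frame passes the CRC check).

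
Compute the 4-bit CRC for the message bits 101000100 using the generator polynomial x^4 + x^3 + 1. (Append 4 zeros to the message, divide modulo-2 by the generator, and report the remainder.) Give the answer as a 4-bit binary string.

Append 4 zeros: 1010001000000. Divide by 11001 (XOR where the leading bit is 1):
  pos 0: 10100 XOR 11001 = 01101
  pos 1: 11010 XOR 11001 = 00011
  pos 4: 11100 XOR 11001 = 00101
  pos 6: 10100 XOR 11001 = 01101
  pos 7: 11010 XOR 11001 = 00011
Remainder (last 4 bits) = 0110. This is the CRC / FCS.

0110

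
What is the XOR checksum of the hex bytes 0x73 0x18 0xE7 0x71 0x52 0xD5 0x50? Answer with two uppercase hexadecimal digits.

XOR the bytes together:
  start with 0x73
  0x73 ⊕ 0x18 = 0x6B
  0x6B ⊕ 0xE7 = 0x8C
  0x8C ⊕ 0x71 = 0xFD
  0xFD ⊕ 0x52 = 0xAF
  0xAF ⊕ 0xD5 = 0x7A
  0x7A ⊕ 0x50 = 0x2A

2A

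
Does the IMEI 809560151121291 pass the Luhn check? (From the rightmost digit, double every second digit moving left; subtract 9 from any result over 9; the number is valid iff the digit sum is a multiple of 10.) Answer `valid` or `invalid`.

invalid

From the right, keep odd positions and double even positions (subtract 9 from any doubled value over 9):
  doubled (positions 2,4,...): 9 2 2 1 0 1 0 → sum 15
  kept (positions 1,3,...): 1 2 2 1 1 6 9 8 → sum 30
Total = 45.
45 mod 10 = 5, so the number is invalid.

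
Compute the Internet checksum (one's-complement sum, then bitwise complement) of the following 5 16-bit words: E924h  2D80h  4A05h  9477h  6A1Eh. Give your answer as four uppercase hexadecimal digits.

A0BF

One's-complement addition (fold any carry out of bit 15 back into bit 0):
  0xE924 + 0x2D80 = 0x116A4 → wrap carry → 0x16A5
  0x16A5 + 0x4A05 = 0x060AA
  0x60AA + 0x9477 = 0x0F521
  0xF521 + 0x6A1E = 0x15F3F → wrap carry → 0x5F40
One's-complement sum = 0x5F40.
Checksum = ~0x5F40 & 0xFFFF = 0xA0BF.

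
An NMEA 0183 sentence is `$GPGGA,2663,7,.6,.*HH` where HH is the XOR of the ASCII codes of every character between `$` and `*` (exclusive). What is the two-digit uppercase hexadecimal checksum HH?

XOR the ASCII codes of the payload characters:
  'G' = 0x47 → acc = 0x47
  'P' = 0x50 → acc = 0x17
  'G' = 0x47 → acc = 0x50
  'G' = 0x47 → acc = 0x17
  'A' = 0x41 → acc = 0x56
  ',' = 0x2C → acc = 0x7A
  '2' = 0x32 → acc = 0x48
  '6' = 0x36 → acc = 0x7E
  '6' = 0x36 → acc = 0x48
  '3' = 0x33 → acc = 0x7B
  ',' = 0x2C → acc = 0x57
  '7' = 0x37 → acc = 0x60
  ',' = 0x2C → acc = 0x4C
  '.' = 0x2E → acc = 0x62
  '6' = 0x36 → acc = 0x54
  ',' = 0x2C → acc = 0x78
  '.' = 0x2E → acc = 0x56
Checksum = 0x56.

56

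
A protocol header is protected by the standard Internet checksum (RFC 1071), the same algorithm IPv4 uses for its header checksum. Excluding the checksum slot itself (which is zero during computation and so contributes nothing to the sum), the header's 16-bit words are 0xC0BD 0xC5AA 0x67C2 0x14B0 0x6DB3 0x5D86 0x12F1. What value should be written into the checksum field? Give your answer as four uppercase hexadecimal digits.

1EFA

One's-complement addition (fold any carry out of bit 15 back into bit 0):
  0xC0BD + 0xC5AA = 0x18667 → wrap carry → 0x8668
  0x8668 + 0x67C2 = 0x0EE2A
  0xEE2A + 0x14B0 = 0x102DA → wrap carry → 0x02DB
  0x02DB + 0x6DB3 = 0x0708E
  0x708E + 0x5D86 = 0x0CE14
  0xCE14 + 0x12F1 = 0x0E105
One's-complement sum = 0xE105.
Checksum = ~0xE105 & 0xFFFF = 0x1EFA.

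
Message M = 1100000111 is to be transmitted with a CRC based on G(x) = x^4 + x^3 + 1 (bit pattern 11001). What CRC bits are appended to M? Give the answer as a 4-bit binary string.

1000

Append 4 zeros: 11000001110000. Divide by 11001 (XOR where the leading bit is 1):
  pos 0: 11000 XOR 11001 = 00001
  pos 4: 10011 XOR 11001 = 01010
  pos 5: 10101 XOR 11001 = 01100
  pos 6: 11000 XOR 11001 = 00001
Remainder (last 4 bits) = 1000. This is the CRC / FCS.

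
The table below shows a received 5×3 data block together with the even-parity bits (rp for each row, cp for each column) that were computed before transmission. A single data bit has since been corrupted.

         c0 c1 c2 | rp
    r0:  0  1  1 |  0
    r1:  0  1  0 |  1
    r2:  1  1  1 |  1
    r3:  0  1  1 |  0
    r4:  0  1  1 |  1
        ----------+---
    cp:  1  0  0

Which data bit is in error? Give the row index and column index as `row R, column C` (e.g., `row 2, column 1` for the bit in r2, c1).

row 4, column 1

Recompute each row's even parity and compare to rp:
  r0: data parity 0, sent rp 0 → ok
  r1: data parity 1, sent rp 1 → ok
  r2: data parity 1, sent rp 1 → ok
  r3: data parity 0, sent rp 0 → ok
  r4: data parity 0, sent rp 1 → mismatch
Recompute each column's even parity and compare to cp:
  c0: data parity 1, sent cp 1 → ok
  c1: data parity 1, sent cp 0 → mismatch
  c2: data parity 0, sent cp 0 → ok
Exactly one row (r4) and one column (c1) fail → the flipped bit is at their intersection.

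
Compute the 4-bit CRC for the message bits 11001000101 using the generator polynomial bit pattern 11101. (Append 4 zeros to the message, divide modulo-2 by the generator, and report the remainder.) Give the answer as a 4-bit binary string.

Append 4 zeros: 110010001010000. Divide by 11101 (XOR where the leading bit is 1):
  pos 0: 11001 XOR 11101 = 00100
  pos 2: 10000 XOR 11101 = 01101
  pos 3: 11010 XOR 11101 = 00111
  pos 5: 11110 XOR 11101 = 00011
  pos 8: 11100 XOR 11101 = 00001
Remainder (last 4 bits) = 0100. This is the CRC / FCS.

0100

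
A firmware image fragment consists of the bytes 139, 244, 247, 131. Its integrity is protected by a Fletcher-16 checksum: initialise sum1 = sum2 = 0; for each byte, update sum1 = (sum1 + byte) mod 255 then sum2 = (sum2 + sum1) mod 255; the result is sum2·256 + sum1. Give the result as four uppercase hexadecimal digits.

80FB

Running sums (mod 255):
  after byte 0 (139): sum1=139, sum2=139
  after byte 1 (244): sum1=128, sum2=12
  after byte 2 (247): sum1=120, sum2=132
  after byte 3 (131): sum1=251, sum2=128
Checksum = sum2·256 + sum1 = 128·256 + 251 = 33019 = 0x80FB.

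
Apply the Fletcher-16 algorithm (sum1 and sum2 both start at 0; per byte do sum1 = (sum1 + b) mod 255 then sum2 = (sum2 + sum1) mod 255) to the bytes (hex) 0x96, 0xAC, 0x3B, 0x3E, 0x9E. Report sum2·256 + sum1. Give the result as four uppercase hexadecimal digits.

705B

Running sums (mod 255):
  after byte 0 (0x96): sum1=150, sum2=150
  after byte 1 (0xAC): sum1=67, sum2=217
  after byte 2 (0x3B): sum1=126, sum2=88
  after byte 3 (0x3E): sum1=188, sum2=21
  after byte 4 (0x9E): sum1=91, sum2=112
Checksum = sum2·256 + sum1 = 112·256 + 91 = 28763 = 0x705B.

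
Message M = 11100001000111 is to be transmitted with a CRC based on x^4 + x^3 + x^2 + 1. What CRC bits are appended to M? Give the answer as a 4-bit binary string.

0010

Append 4 zeros: 111000010001110000. Divide by 11101 (XOR where the leading bit is 1):
  pos 0: 11100 XOR 11101 = 00001
  pos 4: 10010 XOR 11101 = 01111
  pos 5: 11110 XOR 11101 = 00011
  pos 8: 11011 XOR 11101 = 00110
  pos 10: 11010 XOR 11101 = 00111
  pos 12: 11100 XOR 11101 = 00001
Remainder (last 4 bits) = 0010. This is the CRC / FCS.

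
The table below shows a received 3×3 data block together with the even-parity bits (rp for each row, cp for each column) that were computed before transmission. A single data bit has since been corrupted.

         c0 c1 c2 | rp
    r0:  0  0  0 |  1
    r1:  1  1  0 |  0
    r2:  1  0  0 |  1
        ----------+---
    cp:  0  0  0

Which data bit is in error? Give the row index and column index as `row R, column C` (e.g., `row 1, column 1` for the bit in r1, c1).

Recompute each row's even parity and compare to rp:
  r0: data parity 0, sent rp 1 → mismatch
  r1: data parity 0, sent rp 0 → ok
  r2: data parity 1, sent rp 1 → ok
Recompute each column's even parity and compare to cp:
  c0: data parity 0, sent cp 0 → ok
  c1: data parity 1, sent cp 0 → mismatch
  c2: data parity 0, sent cp 0 → ok
Exactly one row (r0) and one column (c1) fail → the flipped bit is at their intersection.

row 0, column 1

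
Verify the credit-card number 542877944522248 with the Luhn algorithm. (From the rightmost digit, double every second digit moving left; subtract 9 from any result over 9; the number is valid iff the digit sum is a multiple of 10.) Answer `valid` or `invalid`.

valid

From the right, keep odd positions and double even positions (subtract 9 from any doubled value over 9):
  doubled (positions 2,4,...): 8 4 1 8 5 7 8 → sum 41
  kept (positions 1,3,...): 8 2 2 4 9 7 2 5 → sum 39
Total = 80.
80 mod 10 = 0, so the number is valid.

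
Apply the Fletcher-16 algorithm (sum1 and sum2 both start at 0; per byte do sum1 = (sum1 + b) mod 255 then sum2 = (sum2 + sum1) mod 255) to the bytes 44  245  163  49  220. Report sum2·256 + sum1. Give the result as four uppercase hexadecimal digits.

DED3

Running sums (mod 255):
  after byte 0 (44): sum1=44, sum2=44
  after byte 1 (245): sum1=34, sum2=78
  after byte 2 (163): sum1=197, sum2=20
  after byte 3 (49): sum1=246, sum2=11
  after byte 4 (220): sum1=211, sum2=222
Checksum = sum2·256 + sum1 = 222·256 + 211 = 57043 = 0xDED3.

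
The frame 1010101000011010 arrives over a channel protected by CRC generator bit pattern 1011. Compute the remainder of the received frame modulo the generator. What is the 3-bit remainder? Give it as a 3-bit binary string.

010

Modulo-2 division of 1010101000011010 by 1011:
  pos 0: 1010 XOR 1011 = 0001
  pos 3: 1101 XOR 1011 = 0110
  pos 4: 1100 XOR 1011 = 0111
  pos 5: 1110 XOR 1011 = 0101
  pos 6: 1010 XOR 1011 = 0001
  pos 9: 1011 XOR 1011 = 0000
Remainder = 010 (nonzero — an error is detected).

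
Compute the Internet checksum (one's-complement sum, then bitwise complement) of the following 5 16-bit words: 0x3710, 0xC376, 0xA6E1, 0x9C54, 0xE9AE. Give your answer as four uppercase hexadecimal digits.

One's-complement addition (fold any carry out of bit 15 back into bit 0):
  0x3710 + 0xC376 = 0x0FA86
  0xFA86 + 0xA6E1 = 0x1A167 → wrap carry → 0xA168
  0xA168 + 0x9C54 = 0x13DBC → wrap carry → 0x3DBD
  0x3DBD + 0xE9AE = 0x1276B → wrap carry → 0x276C
One's-complement sum = 0x276C.
Checksum = ~0x276C & 0xFFFF = 0xD893.

D893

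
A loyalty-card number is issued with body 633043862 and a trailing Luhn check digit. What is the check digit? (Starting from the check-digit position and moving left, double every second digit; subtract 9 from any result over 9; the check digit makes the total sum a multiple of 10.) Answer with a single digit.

Partial digits right→left: 2 6 8 3 4 0 3 3 6
Double every second digit counting from the check-digit position (so the 1st, 3rd, 5th, ... of the partial from the right).
  doubled (with −9 where >9): 4 7 8 6 3 → sum 28
  kept as-is: 6 3 0 3 → sum 12
Total = 28 + 12 = 40.
Check digit = (10 − (40 mod 10)) mod 10 = 0.

0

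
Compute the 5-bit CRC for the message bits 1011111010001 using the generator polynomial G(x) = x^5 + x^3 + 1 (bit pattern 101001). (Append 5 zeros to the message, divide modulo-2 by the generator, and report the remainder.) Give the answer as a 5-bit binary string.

Append 5 zeros: 101111101000100000. Divide by 101001 (XOR where the leading bit is 1):
  pos 0: 101111 XOR 101001 = 000110
  pos 3: 110101 XOR 101001 = 011100
  pos 4: 111000 XOR 101001 = 010001
  pos 5: 100010 XOR 101001 = 001011
  pos 7: 101101 XOR 101001 = 000100
  pos 10: 100000 XOR 101001 = 001001
  pos 12: 100100 XOR 101001 = 001101
Remainder (last 5 bits) = 01101. This is the CRC / FCS.

01101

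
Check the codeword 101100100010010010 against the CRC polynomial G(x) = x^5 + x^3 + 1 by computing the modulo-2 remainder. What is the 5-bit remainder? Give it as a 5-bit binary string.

01101

Modulo-2 division of 101100100010010010 by 101001:
  pos 0: 101100 XOR 101001 = 000101
  pos 3: 101100 XOR 101001 = 000101
  pos 6: 101010 XOR 101001 = 000011
  pos 10: 110100 XOR 101001 = 011101
  pos 11: 111011 XOR 101001 = 010010
  pos 12: 100100 XOR 101001 = 001101
Remainder = 01101 (nonzero — an error is detected).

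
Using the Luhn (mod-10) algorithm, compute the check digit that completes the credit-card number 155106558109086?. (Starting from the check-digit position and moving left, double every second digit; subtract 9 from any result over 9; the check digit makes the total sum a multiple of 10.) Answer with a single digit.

1

Partial digits right→left: 6 8 0 9 0 1 8 5 5 6 0 1 5 5 1
Double every second digit counting from the check-digit position (so the 1st, 3rd, 5th, ... of the partial from the right).
  doubled (with −9 where >9): 3 0 0 7 1 0 1 2 → sum 14
  kept as-is: 8 9 1 5 6 1 5 → sum 35
Total = 14 + 35 = 49.
Check digit = (10 − (49 mod 10)) mod 10 = 1.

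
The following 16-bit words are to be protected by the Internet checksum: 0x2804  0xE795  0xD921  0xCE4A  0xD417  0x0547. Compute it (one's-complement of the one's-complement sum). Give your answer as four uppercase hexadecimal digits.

6F9A

One's-complement addition (fold any carry out of bit 15 back into bit 0):
  0x2804 + 0xE795 = 0x10F99 → wrap carry → 0x0F9A
  0x0F9A + 0xD921 = 0x0E8BB
  0xE8BB + 0xCE4A = 0x1B705 → wrap carry → 0xB706
  0xB706 + 0xD417 = 0x18B1D → wrap carry → 0x8B1E
  0x8B1E + 0x0547 = 0x09065
One's-complement sum = 0x9065.
Checksum = ~0x9065 & 0xFFFF = 0x6F9A.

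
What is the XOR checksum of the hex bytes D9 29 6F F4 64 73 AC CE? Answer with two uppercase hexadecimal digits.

1E

XOR the bytes together:
  start with 0xD9
  0xD9 ⊕ 0x29 = 0xF0
  0xF0 ⊕ 0x6F = 0x9F
  0x9F ⊕ 0xF4 = 0x6B
  0x6B ⊕ 0x64 = 0x0F
  0x0F ⊕ 0x73 = 0x7C
  0x7C ⊕ 0xAC = 0xD0
  0xD0 ⊕ 0xCE = 0x1E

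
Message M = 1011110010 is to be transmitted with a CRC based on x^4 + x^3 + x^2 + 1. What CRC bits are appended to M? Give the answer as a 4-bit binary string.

1010

Append 4 zeros: 10111100100000. Divide by 11101 (XOR where the leading bit is 1):
  pos 0: 10111 XOR 11101 = 01010
  pos 1: 10101 XOR 11101 = 01000
  pos 2: 10000 XOR 11101 = 01101
  pos 3: 11010 XOR 11101 = 00111
  pos 5: 11110 XOR 11101 = 00011
  pos 8: 11000 XOR 11101 = 00101
Remainder (last 4 bits) = 1010. This is the CRC / FCS.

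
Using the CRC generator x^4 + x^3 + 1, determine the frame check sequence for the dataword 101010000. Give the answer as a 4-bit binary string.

Append 4 zeros: 1010100000000. Divide by 11001 (XOR where the leading bit is 1):
  pos 0: 10101 XOR 11001 = 01100
  pos 1: 11000 XOR 11001 = 00001
  pos 5: 10000 XOR 11001 = 01001
  pos 6: 10010 XOR 11001 = 01011
  pos 7: 10110 XOR 11001 = 01111
  pos 8: 11110 XOR 11001 = 00111
Remainder (last 4 bits) = 0111. This is the CRC / FCS.

0111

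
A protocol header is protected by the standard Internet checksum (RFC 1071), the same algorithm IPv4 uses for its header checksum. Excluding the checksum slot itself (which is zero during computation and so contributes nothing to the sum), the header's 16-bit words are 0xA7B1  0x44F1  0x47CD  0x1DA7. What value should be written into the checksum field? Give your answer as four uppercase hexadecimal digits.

One's-complement addition (fold any carry out of bit 15 back into bit 0):
  0xA7B1 + 0x44F1 = 0x0ECA2
  0xECA2 + 0x47CD = 0x1346F → wrap carry → 0x3470
  0x3470 + 0x1DA7 = 0x05217
One's-complement sum = 0x5217.
Checksum = ~0x5217 & 0xFFFF = 0xADE8.

ADE8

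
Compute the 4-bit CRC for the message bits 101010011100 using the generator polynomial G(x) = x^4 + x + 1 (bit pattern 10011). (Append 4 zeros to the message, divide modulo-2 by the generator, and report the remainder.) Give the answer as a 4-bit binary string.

Append 4 zeros: 1010100111000000. Divide by 10011 (XOR where the leading bit is 1):
  pos 0: 10101 XOR 10011 = 00110
  pos 2: 11000 XOR 10011 = 01011
  pos 3: 10111 XOR 10011 = 00100
  pos 5: 10011 XOR 10011 = 00000
Remainder (last 4 bits) = 0000. This is the CRC / FCS.

0000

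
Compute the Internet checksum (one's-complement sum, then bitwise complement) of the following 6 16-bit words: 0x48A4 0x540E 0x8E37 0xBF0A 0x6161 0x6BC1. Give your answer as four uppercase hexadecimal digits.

One's-complement addition (fold any carry out of bit 15 back into bit 0):
  0x48A4 + 0x540E = 0x09CB2
  0x9CB2 + 0x8E37 = 0x12AE9 → wrap carry → 0x2AEA
  0x2AEA + 0xBF0A = 0x0E9F4
  0xE9F4 + 0x6161 = 0x14B55 → wrap carry → 0x4B56
  0x4B56 + 0x6BC1 = 0x0B717
One's-complement sum = 0xB717.
Checksum = ~0xB717 & 0xFFFF = 0x48E8.

48E8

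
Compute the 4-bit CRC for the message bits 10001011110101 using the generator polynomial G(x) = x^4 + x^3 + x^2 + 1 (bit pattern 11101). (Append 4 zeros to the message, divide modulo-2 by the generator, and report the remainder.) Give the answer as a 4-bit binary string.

0110

Append 4 zeros: 100010111101010000. Divide by 11101 (XOR where the leading bit is 1):
  pos 0: 10001 XOR 11101 = 01100
  pos 1: 11000 XOR 11101 = 00101
  pos 3: 10111 XOR 11101 = 01010
  pos 4: 10101 XOR 11101 = 01000
  pos 5: 10001 XOR 11101 = 01100
  pos 6: 11000 XOR 11101 = 00101
  pos 8: 10110 XOR 11101 = 01011
  pos 9: 10111 XOR 11101 = 01010
  pos 10: 10100 XOR 11101 = 01001
  pos 11: 10010 XOR 11101 = 01111
  pos 12: 11110 XOR 11101 = 00011
Remainder (last 4 bits) = 0110. This is the CRC / FCS.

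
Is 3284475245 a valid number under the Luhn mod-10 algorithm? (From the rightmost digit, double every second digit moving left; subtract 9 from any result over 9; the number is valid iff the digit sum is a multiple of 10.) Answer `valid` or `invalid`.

From the right, keep odd positions and double even positions (subtract 9 from any doubled value over 9):
  doubled (positions 2,4,...): 8 1 8 7 6 → sum 30
  kept (positions 1,3,...): 5 2 7 4 2 → sum 20
Total = 50.
50 mod 10 = 0, so the number is valid.

valid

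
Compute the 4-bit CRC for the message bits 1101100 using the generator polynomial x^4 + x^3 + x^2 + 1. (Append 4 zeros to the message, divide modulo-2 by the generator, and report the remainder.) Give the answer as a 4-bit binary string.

Append 4 zeros: 11011000000. Divide by 11101 (XOR where the leading bit is 1):
  pos 0: 11011 XOR 11101 = 00110
  pos 2: 11000 XOR 11101 = 00101
  pos 4: 10100 XOR 11101 = 01001
  pos 5: 10010 XOR 11101 = 01111
  pos 6: 11110 XOR 11101 = 00011
Remainder (last 4 bits) = 0011. This is the CRC / FCS.

0011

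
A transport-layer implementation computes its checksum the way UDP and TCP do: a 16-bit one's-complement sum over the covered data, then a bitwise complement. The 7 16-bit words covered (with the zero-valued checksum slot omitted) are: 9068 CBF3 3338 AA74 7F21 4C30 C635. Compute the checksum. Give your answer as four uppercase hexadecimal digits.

346F

One's-complement addition (fold any carry out of bit 15 back into bit 0):
  0x9068 + 0xCBF3 = 0x15C5B → wrap carry → 0x5C5C
  0x5C5C + 0x3338 = 0x08F94
  0x8F94 + 0xAA74 = 0x13A08 → wrap carry → 0x3A09
  0x3A09 + 0x7F21 = 0x0B92A
  0xB92A + 0x4C30 = 0x1055A → wrap carry → 0x055B
  0x055B + 0xC635 = 0x0CB90
One's-complement sum = 0xCB90.
Checksum = ~0xCB90 & 0xFFFF = 0x346F.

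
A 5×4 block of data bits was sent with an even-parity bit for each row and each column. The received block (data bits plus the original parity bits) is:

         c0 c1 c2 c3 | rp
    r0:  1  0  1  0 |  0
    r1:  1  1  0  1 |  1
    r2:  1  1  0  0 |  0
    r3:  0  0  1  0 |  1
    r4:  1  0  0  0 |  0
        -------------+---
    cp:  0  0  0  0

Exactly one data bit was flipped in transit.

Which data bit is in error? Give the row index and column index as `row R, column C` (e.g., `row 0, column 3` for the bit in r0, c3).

row 4, column 3

Recompute each row's even parity and compare to rp:
  r0: data parity 0, sent rp 0 → ok
  r1: data parity 1, sent rp 1 → ok
  r2: data parity 0, sent rp 0 → ok
  r3: data parity 1, sent rp 1 → ok
  r4: data parity 1, sent rp 0 → mismatch
Recompute each column's even parity and compare to cp:
  c0: data parity 0, sent cp 0 → ok
  c1: data parity 0, sent cp 0 → ok
  c2: data parity 0, sent cp 0 → ok
  c3: data parity 1, sent cp 0 → mismatch
Exactly one row (r4) and one column (c3) fail → the flipped bit is at their intersection.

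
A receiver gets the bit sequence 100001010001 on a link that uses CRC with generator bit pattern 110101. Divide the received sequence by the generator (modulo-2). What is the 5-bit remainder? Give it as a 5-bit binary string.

00000

Modulo-2 division of 100001010001 by 110101:
  pos 0: 100001 XOR 110101 = 010100
  pos 1: 101000 XOR 110101 = 011101
  pos 2: 111011 XOR 110101 = 001110
  pos 4: 111000 XOR 110101 = 001101
  pos 6: 110101 XOR 110101 = 000000
Remainder = 00000 (zero — the frame passes the CRC check).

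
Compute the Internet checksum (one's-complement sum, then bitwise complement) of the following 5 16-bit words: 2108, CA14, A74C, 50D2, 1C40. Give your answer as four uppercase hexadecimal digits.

One's-complement addition (fold any carry out of bit 15 back into bit 0):
  0x2108 + 0xCA14 = 0x0EB1C
  0xEB1C + 0xA74C = 0x19268 → wrap carry → 0x9269
  0x9269 + 0x50D2 = 0x0E33B
  0xE33B + 0x1C40 = 0x0FF7B
One's-complement sum = 0xFF7B.
Checksum = ~0xFF7B & 0xFFFF = 0x0084.

0084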